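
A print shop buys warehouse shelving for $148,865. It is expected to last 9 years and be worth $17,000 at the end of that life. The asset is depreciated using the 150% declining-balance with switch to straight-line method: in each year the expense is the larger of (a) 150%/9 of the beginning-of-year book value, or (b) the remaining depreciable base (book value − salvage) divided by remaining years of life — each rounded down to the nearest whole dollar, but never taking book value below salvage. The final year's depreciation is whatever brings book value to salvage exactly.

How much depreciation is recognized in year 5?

Depreciable base = $148,865 − $17,000 = $131,865.
Year 1: DB = ⌊$148,865 × 150%/9⌋ = $24,810; SL = ⌊$131,865/9⌋ = $14,651 → take DB $24,810. Book value $124,055.
Year 2: DB = ⌊$124,055 × 150%/9⌋ = $20,675; SL = ⌊$107,055/8⌋ = $13,381 → take DB $20,675. Book value $103,380.
Year 3: DB = ⌊$103,380 × 150%/9⌋ = $17,230; SL = ⌊$86,380/7⌋ = $12,340 → take DB $17,230. Book value $86,150.
Year 4: DB = ⌊$86,150 × 150%/9⌋ = $14,358; SL = ⌊$69,150/6⌋ = $11,525 → take DB $14,358. Book value $71,792.
Year 5: DB = ⌊$71,792 × 150%/9⌋ = $11,965; SL = ⌊$54,792/5⌋ = $10,958 → take DB $11,965. Book value $59,827.

$11,965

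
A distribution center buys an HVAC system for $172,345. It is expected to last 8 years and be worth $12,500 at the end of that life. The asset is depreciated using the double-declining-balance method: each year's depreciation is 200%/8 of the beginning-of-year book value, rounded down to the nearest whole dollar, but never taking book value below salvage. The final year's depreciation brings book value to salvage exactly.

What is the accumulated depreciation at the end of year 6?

$141,670

Depreciable base = $172,345 − $12,500 = $159,845.
Year 1: ⌊$172,345 × 200%/8⌋ = $43,086. Book value $129,259.
Year 2: ⌊$129,259 × 200%/8⌋ = $32,314. Book value $96,945.
Year 3: ⌊$96,945 × 200%/8⌋ = $24,236. Book value $72,709.
Year 4: ⌊$72,709 × 200%/8⌋ = $18,177. Book value $54,532.
Year 5: ⌊$54,532 × 200%/8⌋ = $13,633. Book value $40,899.
Year 6: ⌊$40,899 × 200%/8⌋ = $10,224. Book value $30,675.
Accumulated through year 6 = $172,345 − $30,675 = $141,670.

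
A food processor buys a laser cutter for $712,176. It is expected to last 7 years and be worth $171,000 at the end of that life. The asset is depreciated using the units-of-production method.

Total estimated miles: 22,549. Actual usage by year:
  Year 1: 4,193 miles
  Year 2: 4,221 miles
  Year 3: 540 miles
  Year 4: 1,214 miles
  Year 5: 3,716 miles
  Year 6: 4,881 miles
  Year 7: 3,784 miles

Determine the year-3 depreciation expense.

$12,960

Depreciable base = $712,176 − $171,000 = $541,176.
Rate = $541,176 / 22,549 miles = $24 per mile.
Year 1: 4,193 × $24 = $100,632. Book value $611,544.
Year 2: 4,221 × $24 = $101,304. Book value $510,240.
Year 3: 540 × $24 = $12,960. Book value $497,280.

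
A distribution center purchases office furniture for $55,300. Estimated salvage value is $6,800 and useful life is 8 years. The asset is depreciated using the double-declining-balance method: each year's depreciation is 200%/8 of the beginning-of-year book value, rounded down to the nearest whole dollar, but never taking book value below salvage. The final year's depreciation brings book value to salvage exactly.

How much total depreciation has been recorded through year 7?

Depreciable base = $55,300 − $6,800 = $48,500.
Year 1: ⌊$55,300 × 200%/8⌋ = $13,825. Book value $41,475.
Year 2: ⌊$41,475 × 200%/8⌋ = $10,368. Book value $31,107.
Year 3: ⌊$31,107 × 200%/8⌋ = $7,776. Book value $23,331.
Year 4: ⌊$23,331 × 200%/8⌋ = $5,832. Book value $17,499.
Year 5: ⌊$17,499 × 200%/8⌋ = $4,374. Book value $13,125.
Year 6: ⌊$13,125 × 200%/8⌋ = $3,281. Book value $9,844.
Year 7: ⌊$9,844 × 200%/8⌋ = $2,461. Book value $7,383.
Accumulated through year 7 = $55,300 − $7,383 = $47,917.

$47,917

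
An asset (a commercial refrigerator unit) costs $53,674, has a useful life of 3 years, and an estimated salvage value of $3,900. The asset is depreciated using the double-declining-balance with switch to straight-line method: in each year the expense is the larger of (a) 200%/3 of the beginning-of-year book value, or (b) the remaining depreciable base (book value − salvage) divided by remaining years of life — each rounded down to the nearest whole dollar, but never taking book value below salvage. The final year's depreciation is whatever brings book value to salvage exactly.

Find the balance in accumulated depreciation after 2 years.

Depreciable base = $53,674 − $3,900 = $49,774.
Year 1: DB = ⌊$53,674 × 200%/3⌋ = $35,782; SL = ⌊$49,774/3⌋ = $16,591 → take DB $35,782. Book value $17,892.
Year 2: DB = ⌊$17,892 × 200%/3⌋ = $11,928; SL = ⌊$13,992/2⌋ = $6,996 → take DB $11,928. Book value $5,964.
Accumulated through year 2 = $53,674 − $5,964 = $47,710.

$47,710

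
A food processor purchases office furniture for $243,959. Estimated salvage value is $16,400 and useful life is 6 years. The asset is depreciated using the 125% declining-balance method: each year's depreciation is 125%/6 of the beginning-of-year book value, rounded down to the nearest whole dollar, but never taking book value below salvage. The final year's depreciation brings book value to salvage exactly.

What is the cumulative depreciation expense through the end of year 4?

$148,130

Depreciable base = $243,959 − $16,400 = $227,559.
Year 1: ⌊$243,959 × 125%/6⌋ = $50,824. Book value $193,135.
Year 2: ⌊$193,135 × 125%/6⌋ = $40,236. Book value $152,899.
Year 3: ⌊$152,899 × 125%/6⌋ = $31,853. Book value $121,046.
Year 4: ⌊$121,046 × 125%/6⌋ = $25,217. Book value $95,829.
Accumulated through year 4 = $243,959 − $95,829 = $148,130.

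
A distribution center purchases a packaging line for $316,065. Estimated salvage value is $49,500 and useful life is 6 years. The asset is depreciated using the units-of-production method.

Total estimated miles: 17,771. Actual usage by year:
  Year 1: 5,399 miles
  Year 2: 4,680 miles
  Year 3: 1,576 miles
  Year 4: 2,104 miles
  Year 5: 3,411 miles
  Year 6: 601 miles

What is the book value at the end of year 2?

$164,880

Depreciable base = $316,065 − $49,500 = $266,565.
Rate = $266,565 / 17,771 miles = $15 per mile.
Year 1: 5,399 × $15 = $80,985. Book value $235,080.
Year 2: 4,680 × $15 = $70,200. Book value $164,880.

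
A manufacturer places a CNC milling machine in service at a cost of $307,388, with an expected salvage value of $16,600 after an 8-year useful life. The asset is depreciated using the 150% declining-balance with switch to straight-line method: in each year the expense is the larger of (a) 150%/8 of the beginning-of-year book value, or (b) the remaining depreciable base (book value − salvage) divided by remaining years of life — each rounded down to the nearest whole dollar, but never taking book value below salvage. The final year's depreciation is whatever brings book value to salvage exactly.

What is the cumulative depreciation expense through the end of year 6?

$232,106

Depreciable base = $307,388 − $16,600 = $290,788.
Year 1: DB = ⌊$307,388 × 150%/8⌋ = $57,635; SL = ⌊$290,788/8⌋ = $36,348 → take DB $57,635. Book value $249,753.
Year 2: DB = ⌊$249,753 × 150%/8⌋ = $46,828; SL = ⌊$233,153/7⌋ = $33,307 → take DB $46,828. Book value $202,925.
Year 3: DB = ⌊$202,925 × 150%/8⌋ = $38,048; SL = ⌊$186,325/6⌋ = $31,054 → take DB $38,048. Book value $164,877.
Year 4: DB = ⌊$164,877 × 150%/8⌋ = $30,914; SL = ⌊$148,277/5⌋ = $29,655 → take DB $30,914. Book value $133,963.
Year 5: DB = ⌊$133,963 × 150%/8⌋ = $25,118; SL = ⌊$117,363/4⌋ = $29,340 → take SL $29,340. Book value $104,623.
Year 6: DB = ⌊$104,623 × 150%/8⌋ = $19,616; SL = ⌊$88,023/3⌋ = $29,341 → take SL $29,341. Book value $75,282.
Accumulated through year 6 = $307,388 − $75,282 = $232,106.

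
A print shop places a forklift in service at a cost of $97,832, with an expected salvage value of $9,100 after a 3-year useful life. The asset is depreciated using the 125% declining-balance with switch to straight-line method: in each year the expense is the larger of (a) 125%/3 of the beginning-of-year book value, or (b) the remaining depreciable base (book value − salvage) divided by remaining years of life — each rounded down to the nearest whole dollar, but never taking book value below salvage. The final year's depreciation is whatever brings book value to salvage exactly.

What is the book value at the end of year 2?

Depreciable base = $97,832 − $9,100 = $88,732.
Year 1: DB = ⌊$97,832 × 125%/3⌋ = $40,763; SL = ⌊$88,732/3⌋ = $29,577 → take DB $40,763. Book value $57,069.
Year 2: DB = ⌊$57,069 × 125%/3⌋ = $23,778; SL = ⌊$47,969/2⌋ = $23,984 → take SL $23,984. Book value $33,085.

$33,085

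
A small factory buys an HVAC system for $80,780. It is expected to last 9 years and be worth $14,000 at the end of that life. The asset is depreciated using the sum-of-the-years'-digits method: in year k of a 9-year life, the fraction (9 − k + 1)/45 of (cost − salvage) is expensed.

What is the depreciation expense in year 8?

Depreciable base = $80,780 − $14,000 = $66,780.
Sum of the years' digits = 9+8+7+6+5+4+3+2+1 = 45.
Year 1: $66,780 × 9/45 = $13,356. Book value $67,424.
Year 2: $66,780 × 8/45 = $11,872. Book value $55,552.
Year 3: $66,780 × 7/45 = $10,388. Book value $45,164.
Year 4: $66,780 × 6/45 = $8,904. Book value $36,260.
Year 5: $66,780 × 5/45 = $7,420. Book value $28,840.
Year 6: $66,780 × 4/45 = $5,936. Book value $22,904.
Year 7: $66,780 × 3/45 = $4,452. Book value $18,452.
Year 8: $66,780 × 2/45 = $2,968. Book value $15,484.

$2,968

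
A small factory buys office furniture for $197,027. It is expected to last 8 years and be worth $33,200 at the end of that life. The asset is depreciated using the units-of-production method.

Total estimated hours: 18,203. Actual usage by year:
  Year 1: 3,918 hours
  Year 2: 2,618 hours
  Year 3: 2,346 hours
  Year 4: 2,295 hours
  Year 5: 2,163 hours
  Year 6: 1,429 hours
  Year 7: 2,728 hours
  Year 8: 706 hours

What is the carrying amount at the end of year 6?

$64,106

Depreciable base = $197,027 − $33,200 = $163,827.
Rate = $163,827 / 18,203 hours = $9 per hour.
Year 1: 3,918 × $9 = $35,262. Book value $161,765.
Year 2: 2,618 × $9 = $23,562. Book value $138,203.
Year 3: 2,346 × $9 = $21,114. Book value $117,089.
Year 4: 2,295 × $9 = $20,655. Book value $96,434.
Year 5: 2,163 × $9 = $19,467. Book value $76,967.
Year 6: 1,429 × $9 = $12,861. Book value $64,106.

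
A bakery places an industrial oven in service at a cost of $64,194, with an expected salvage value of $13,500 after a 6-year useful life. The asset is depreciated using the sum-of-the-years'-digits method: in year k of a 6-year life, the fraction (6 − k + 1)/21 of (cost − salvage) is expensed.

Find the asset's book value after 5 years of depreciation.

Depreciable base = $64,194 − $13,500 = $50,694.
Sum of the years' digits = 6+5+4+3+2+1 = 21.
Year 1: $50,694 × 6/21 = $14,484. Book value $49,710.
Year 2: $50,694 × 5/21 = $12,070. Book value $37,640.
Year 3: $50,694 × 4/21 = $9,656. Book value $27,984.
Year 4: $50,694 × 3/21 = $7,242. Book value $20,742.
Year 5: $50,694 × 2/21 = $4,828. Book value $15,914.

$15,914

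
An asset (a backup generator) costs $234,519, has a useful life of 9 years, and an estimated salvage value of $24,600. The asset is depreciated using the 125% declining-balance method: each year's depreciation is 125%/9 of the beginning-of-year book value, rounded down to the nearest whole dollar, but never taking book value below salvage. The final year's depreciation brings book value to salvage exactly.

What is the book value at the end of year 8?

Depreciable base = $234,519 − $24,600 = $209,919.
Year 1: ⌊$234,519 × 125%/9⌋ = $32,572. Book value $201,947.
Year 2: ⌊$201,947 × 125%/9⌋ = $28,048. Book value $173,899.
Year 3: ⌊$173,899 × 125%/9⌋ = $24,152. Book value $149,747.
Year 4: ⌊$149,747 × 125%/9⌋ = $20,798. Book value $128,949.
Year 5: ⌊$128,949 × 125%/9⌋ = $17,909. Book value $111,040.
Year 6: ⌊$111,040 × 125%/9⌋ = $15,422. Book value $95,618.
Year 7: ⌊$95,618 × 125%/9⌋ = $13,280. Book value $82,338.
Year 8: ⌊$82,338 × 125%/9⌋ = $11,435. Book value $70,903.

$70,903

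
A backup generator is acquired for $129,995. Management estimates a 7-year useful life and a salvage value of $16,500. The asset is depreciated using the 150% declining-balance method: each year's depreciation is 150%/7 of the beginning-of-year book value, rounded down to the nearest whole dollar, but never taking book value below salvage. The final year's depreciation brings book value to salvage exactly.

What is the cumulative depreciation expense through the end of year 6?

Depreciable base = $129,995 − $16,500 = $113,495.
Year 1: ⌊$129,995 × 150%/7⌋ = $27,856. Book value $102,139.
Year 2: ⌊$102,139 × 150%/7⌋ = $21,886. Book value $80,253.
Year 3: ⌊$80,253 × 150%/7⌋ = $17,197. Book value $63,056.
Year 4: ⌊$63,056 × 150%/7⌋ = $13,512. Book value $49,544.
Year 5: ⌊$49,544 × 150%/7⌋ = $10,616. Book value $38,928.
Year 6: ⌊$38,928 × 150%/7⌋ = $8,341. Book value $30,587.
Accumulated through year 6 = $129,995 − $30,587 = $99,408.

$99,408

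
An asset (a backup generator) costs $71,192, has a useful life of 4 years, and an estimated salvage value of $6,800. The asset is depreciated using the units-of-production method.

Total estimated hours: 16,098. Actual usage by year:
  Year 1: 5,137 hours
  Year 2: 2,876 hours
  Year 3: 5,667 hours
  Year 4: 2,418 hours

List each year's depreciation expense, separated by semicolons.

$20,548; $11,504; $22,668; $9,672

Depreciable base = $71,192 − $6,800 = $64,392.
Rate = $64,392 / 16,098 hours = $4 per hour.
Year 1: 5,137 × $4 = $20,548. Book value $50,644.
Year 2: 2,876 × $4 = $11,504. Book value $39,140.
Year 3: 5,667 × $4 = $22,668. Book value $16,472.
Year 4: 2,418 × $4 = $9,672. Book value $6,800.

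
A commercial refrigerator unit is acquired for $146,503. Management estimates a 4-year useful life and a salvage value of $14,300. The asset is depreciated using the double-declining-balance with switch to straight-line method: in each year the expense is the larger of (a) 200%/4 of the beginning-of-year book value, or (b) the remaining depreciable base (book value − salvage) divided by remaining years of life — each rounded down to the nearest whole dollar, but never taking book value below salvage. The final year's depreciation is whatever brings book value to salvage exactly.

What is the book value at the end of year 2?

$36,626

Depreciable base = $146,503 − $14,300 = $132,203.
Year 1: DB = ⌊$146,503 × 200%/4⌋ = $73,251; SL = ⌊$132,203/4⌋ = $33,050 → take DB $73,251. Book value $73,252.
Year 2: DB = ⌊$73,252 × 200%/4⌋ = $36,626; SL = ⌊$58,952/3⌋ = $19,650 → take DB $36,626. Book value $36,626.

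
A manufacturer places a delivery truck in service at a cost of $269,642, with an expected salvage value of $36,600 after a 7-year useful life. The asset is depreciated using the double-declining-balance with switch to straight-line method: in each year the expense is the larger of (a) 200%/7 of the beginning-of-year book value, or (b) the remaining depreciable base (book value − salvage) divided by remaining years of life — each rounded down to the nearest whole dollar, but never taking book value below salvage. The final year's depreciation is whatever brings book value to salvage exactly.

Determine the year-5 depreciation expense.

$20,054

Depreciable base = $269,642 − $36,600 = $233,042.
Year 1: DB = ⌊$269,642 × 200%/7⌋ = $77,040; SL = ⌊$233,042/7⌋ = $33,291 → take DB $77,040. Book value $192,602.
Year 2: DB = ⌊$192,602 × 200%/7⌋ = $55,029; SL = ⌊$156,002/6⌋ = $26,000 → take DB $55,029. Book value $137,573.
Year 3: DB = ⌊$137,573 × 200%/7⌋ = $39,306; SL = ⌊$100,973/5⌋ = $20,194 → take DB $39,306. Book value $98,267.
Year 4: DB = ⌊$98,267 × 200%/7⌋ = $28,076; SL = ⌊$61,667/4⌋ = $15,416 → take DB $28,076. Book value $70,191.
Year 5: DB = ⌊$70,191 × 200%/7⌋ = $20,054; SL = ⌊$33,591/3⌋ = $11,197 → take DB $20,054. Book value $50,137.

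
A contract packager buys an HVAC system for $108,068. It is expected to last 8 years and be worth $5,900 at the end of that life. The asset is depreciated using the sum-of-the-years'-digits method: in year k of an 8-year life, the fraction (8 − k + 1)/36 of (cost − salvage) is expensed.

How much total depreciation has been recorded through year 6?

Depreciable base = $108,068 − $5,900 = $102,168.
Sum of the years' digits = 8+7+6+5+4+3+2+1 = 36.
Year 1: $102,168 × 8/36 = $22,704. Book value $85,364.
Year 2: $102,168 × 7/36 = $19,866. Book value $65,498.
Year 3: $102,168 × 6/36 = $17,028. Book value $48,470.
Year 4: $102,168 × 5/36 = $14,190. Book value $34,280.
Year 5: $102,168 × 4/36 = $11,352. Book value $22,928.
Year 6: $102,168 × 3/36 = $8,514. Book value $14,414.
Accumulated through year 6 = $108,068 − $14,414 = $93,654.

$93,654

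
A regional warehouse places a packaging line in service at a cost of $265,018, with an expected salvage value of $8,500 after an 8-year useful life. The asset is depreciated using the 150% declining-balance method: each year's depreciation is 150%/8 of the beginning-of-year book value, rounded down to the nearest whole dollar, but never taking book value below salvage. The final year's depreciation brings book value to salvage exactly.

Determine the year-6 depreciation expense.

Depreciable base = $265,018 − $8,500 = $256,518.
Year 1: ⌊$265,018 × 150%/8⌋ = $49,690. Book value $215,328.
Year 2: ⌊$215,328 × 150%/8⌋ = $40,374. Book value $174,954.
Year 3: ⌊$174,954 × 150%/8⌋ = $32,803. Book value $142,151.
Year 4: ⌊$142,151 × 150%/8⌋ = $26,653. Book value $115,498.
Year 5: ⌊$115,498 × 150%/8⌋ = $21,655. Book value $93,843.
Year 6: ⌊$93,843 × 150%/8⌋ = $17,595. Book value $76,248.

$17,595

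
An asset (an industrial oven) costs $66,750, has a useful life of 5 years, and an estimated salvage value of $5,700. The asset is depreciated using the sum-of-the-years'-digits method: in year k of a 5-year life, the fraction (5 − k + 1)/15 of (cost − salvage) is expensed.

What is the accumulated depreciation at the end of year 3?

Depreciable base = $66,750 − $5,700 = $61,050.
Sum of the years' digits = 5+4+3+2+1 = 15.
Year 1: $61,050 × 5/15 = $20,350. Book value $46,400.
Year 2: $61,050 × 4/15 = $16,280. Book value $30,120.
Year 3: $61,050 × 3/15 = $12,210. Book value $17,910.
Accumulated through year 3 = $66,750 − $17,910 = $48,840.

$48,840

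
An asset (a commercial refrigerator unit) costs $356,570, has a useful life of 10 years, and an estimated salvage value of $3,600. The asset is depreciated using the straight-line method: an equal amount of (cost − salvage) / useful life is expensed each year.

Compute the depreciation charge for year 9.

Depreciable base = $356,570 − $3,600 = $352,970.
Annual expense = $352,970 / 10 = $35,297.

$35,297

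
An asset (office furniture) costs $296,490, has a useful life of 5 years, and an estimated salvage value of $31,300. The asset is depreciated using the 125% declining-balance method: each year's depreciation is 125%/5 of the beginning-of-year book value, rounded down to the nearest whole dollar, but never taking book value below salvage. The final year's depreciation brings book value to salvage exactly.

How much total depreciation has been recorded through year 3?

$171,408

Depreciable base = $296,490 − $31,300 = $265,190.
Year 1: ⌊$296,490 × 125%/5⌋ = $74,122. Book value $222,368.
Year 2: ⌊$222,368 × 125%/5⌋ = $55,592. Book value $166,776.
Year 3: ⌊$166,776 × 125%/5⌋ = $41,694. Book value $125,082.
Accumulated through year 3 = $296,490 − $125,082 = $171,408.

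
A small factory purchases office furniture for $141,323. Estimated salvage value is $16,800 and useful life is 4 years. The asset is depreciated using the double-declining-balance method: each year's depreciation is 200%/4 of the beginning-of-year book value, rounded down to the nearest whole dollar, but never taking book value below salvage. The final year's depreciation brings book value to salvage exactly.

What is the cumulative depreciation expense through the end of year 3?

Depreciable base = $141,323 − $16,800 = $124,523.
Year 1: ⌊$141,323 × 200%/4⌋ = $70,661. Book value $70,662.
Year 2: ⌊$70,662 × 200%/4⌋ = $35,331. Book value $35,331.
Year 3: ⌊$35,331 × 200%/4⌋ = $17,665. Book value $17,666.
Accumulated through year 3 = $141,323 − $17,666 = $123,657.

$123,657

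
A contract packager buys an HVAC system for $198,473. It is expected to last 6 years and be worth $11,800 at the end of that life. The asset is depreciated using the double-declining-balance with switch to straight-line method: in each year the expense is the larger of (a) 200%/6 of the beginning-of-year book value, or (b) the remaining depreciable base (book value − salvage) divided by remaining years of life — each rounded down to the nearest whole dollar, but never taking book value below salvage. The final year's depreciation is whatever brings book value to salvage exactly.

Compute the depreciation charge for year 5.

Depreciable base = $198,473 − $11,800 = $186,673.
Year 1: DB = ⌊$198,473 × 200%/6⌋ = $66,157; SL = ⌊$186,673/6⌋ = $31,112 → take DB $66,157. Book value $132,316.
Year 2: DB = ⌊$132,316 × 200%/6⌋ = $44,105; SL = ⌊$120,516/5⌋ = $24,103 → take DB $44,105. Book value $88,211.
Year 3: DB = ⌊$88,211 × 200%/6⌋ = $29,403; SL = ⌊$76,411/4⌋ = $19,102 → take DB $29,403. Book value $58,808.
Year 4: DB = ⌊$58,808 × 200%/6⌋ = $19,602; SL = ⌊$47,008/3⌋ = $15,669 → take DB $19,602. Book value $39,206.
Year 5: DB = ⌊$39,206 × 200%/6⌋ = $13,068; SL = ⌊$27,406/2⌋ = $13,703 → take SL $13,703. Book value $25,503.

$13,703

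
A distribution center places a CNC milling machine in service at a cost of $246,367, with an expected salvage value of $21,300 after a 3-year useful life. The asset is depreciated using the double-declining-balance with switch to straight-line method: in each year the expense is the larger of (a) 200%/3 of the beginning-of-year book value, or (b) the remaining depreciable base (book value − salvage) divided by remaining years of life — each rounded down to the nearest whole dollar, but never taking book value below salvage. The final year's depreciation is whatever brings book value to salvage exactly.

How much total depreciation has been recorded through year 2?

Depreciable base = $246,367 − $21,300 = $225,067.
Year 1: DB = ⌊$246,367 × 200%/3⌋ = $164,244; SL = ⌊$225,067/3⌋ = $75,022 → take DB $164,244. Book value $82,123.
Year 2: DB = ⌊$82,123 × 200%/3⌋ = $54,748; SL = ⌊$60,823/2⌋ = $30,411 → take DB $54,748. Book value $27,375.
Accumulated through year 2 = $246,367 − $27,375 = $218,992.

$218,992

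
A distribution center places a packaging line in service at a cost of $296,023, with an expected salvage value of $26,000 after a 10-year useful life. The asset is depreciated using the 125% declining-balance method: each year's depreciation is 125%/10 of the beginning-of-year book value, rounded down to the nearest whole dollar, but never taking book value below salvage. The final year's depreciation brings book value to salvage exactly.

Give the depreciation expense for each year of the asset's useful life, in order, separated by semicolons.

Depreciable base = $296,023 − $26,000 = $270,023.
Year 1: ⌊$296,023 × 125%/10⌋ = $37,002. Book value $259,021.
Year 2: ⌊$259,021 × 125%/10⌋ = $32,377. Book value $226,644.
Year 3: ⌊$226,644 × 125%/10⌋ = $28,330. Book value $198,314.
Year 4: ⌊$198,314 × 125%/10⌋ = $24,789. Book value $173,525.
Year 5: ⌊$173,525 × 125%/10⌋ = $21,690. Book value $151,835.
Year 6: ⌊$151,835 × 125%/10⌋ = $18,979. Book value $132,856.
Year 7: ⌊$132,856 × 125%/10⌋ = $16,607. Book value $116,249.
Year 8: ⌊$116,249 × 125%/10⌋ = $14,531. Book value $101,718.
Year 9: ⌊$101,718 × 125%/10⌋ = $12,714. Book value $89,004.
Year 10 (final): $89,004 − $26,000 = $63,004. Book value $26,000.

$37,002; $32,377; $28,330; $24,789; $21,690; $18,979; $16,607; $14,531; $12,714; $63,004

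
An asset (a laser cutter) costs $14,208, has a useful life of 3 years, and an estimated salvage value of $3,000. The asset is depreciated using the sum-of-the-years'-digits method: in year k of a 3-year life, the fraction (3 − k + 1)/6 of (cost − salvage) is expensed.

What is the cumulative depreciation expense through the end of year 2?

Depreciable base = $14,208 − $3,000 = $11,208.
Sum of the years' digits = 3+2+1 = 6.
Year 1: $11,208 × 3/6 = $5,604. Book value $8,604.
Year 2: $11,208 × 2/6 = $3,736. Book value $4,868.
Accumulated through year 2 = $14,208 − $4,868 = $9,340.

$9,340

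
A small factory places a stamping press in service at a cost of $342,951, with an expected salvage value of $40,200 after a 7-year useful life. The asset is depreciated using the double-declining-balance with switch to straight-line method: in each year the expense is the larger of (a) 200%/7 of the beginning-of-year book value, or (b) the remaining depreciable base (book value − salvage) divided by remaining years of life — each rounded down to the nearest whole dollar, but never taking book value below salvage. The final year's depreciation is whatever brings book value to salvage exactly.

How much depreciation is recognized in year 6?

$18,219

Depreciable base = $342,951 − $40,200 = $302,751.
Year 1: DB = ⌊$342,951 × 200%/7⌋ = $97,986; SL = ⌊$302,751/7⌋ = $43,250 → take DB $97,986. Book value $244,965.
Year 2: DB = ⌊$244,965 × 200%/7⌋ = $69,990; SL = ⌊$204,765/6⌋ = $34,127 → take DB $69,990. Book value $174,975.
Year 3: DB = ⌊$174,975 × 200%/7⌋ = $49,992; SL = ⌊$134,775/5⌋ = $26,955 → take DB $49,992. Book value $124,983.
Year 4: DB = ⌊$124,983 × 200%/7⌋ = $35,709; SL = ⌊$84,783/4⌋ = $21,195 → take DB $35,709. Book value $89,274.
Year 5: DB = ⌊$89,274 × 200%/7⌋ = $25,506; SL = ⌊$49,074/3⌋ = $16,358 → take DB $25,506. Book value $63,768.
Year 6: DB = ⌊$63,768 × 200%/7⌋ = $18,219; SL = ⌊$23,568/2⌋ = $11,784 → take DB $18,219. Book value $45,549.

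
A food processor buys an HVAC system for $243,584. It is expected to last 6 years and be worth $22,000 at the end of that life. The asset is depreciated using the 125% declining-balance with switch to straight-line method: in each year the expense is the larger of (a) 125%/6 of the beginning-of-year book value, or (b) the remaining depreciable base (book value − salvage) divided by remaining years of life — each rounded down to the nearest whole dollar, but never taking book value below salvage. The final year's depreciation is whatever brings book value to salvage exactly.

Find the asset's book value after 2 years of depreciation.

Depreciable base = $243,584 − $22,000 = $221,584.
Year 1: DB = ⌊$243,584 × 125%/6⌋ = $50,746; SL = ⌊$221,584/6⌋ = $36,930 → take DB $50,746. Book value $192,838.
Year 2: DB = ⌊$192,838 × 125%/6⌋ = $40,174; SL = ⌊$170,838/5⌋ = $34,167 → take DB $40,174. Book value $152,664.

$152,664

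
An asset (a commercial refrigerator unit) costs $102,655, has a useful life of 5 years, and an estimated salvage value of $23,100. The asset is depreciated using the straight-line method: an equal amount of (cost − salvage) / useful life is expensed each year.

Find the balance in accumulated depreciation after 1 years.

Depreciable base = $102,655 − $23,100 = $79,555.
Annual expense = $79,555 / 5 = $15,911.
End of year 1: book value $86,744.
Accumulated through year 1 = $102,655 − $86,744 = $15,911.

$15,911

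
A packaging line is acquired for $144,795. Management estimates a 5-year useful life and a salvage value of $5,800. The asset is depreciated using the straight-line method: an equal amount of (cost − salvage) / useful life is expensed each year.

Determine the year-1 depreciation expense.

$27,799

Depreciable base = $144,795 − $5,800 = $138,995.
Annual expense = $138,995 / 5 = $27,799.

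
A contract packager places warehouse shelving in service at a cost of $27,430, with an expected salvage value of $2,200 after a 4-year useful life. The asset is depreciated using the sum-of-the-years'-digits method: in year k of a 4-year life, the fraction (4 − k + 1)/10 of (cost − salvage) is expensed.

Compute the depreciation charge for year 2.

Depreciable base = $27,430 − $2,200 = $25,230.
Sum of the years' digits = 4+3+2+1 = 10.
Year 1: $25,230 × 4/10 = $10,092. Book value $17,338.
Year 2: $25,230 × 3/10 = $7,569. Book value $9,769.

$7,569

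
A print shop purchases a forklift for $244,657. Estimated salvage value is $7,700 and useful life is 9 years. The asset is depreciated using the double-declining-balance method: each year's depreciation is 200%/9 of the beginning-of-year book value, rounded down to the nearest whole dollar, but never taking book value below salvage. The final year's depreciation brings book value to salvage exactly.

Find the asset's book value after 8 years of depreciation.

Depreciable base = $244,657 − $7,700 = $236,957.
Year 1: ⌊$244,657 × 200%/9⌋ = $54,368. Book value $190,289.
Year 2: ⌊$190,289 × 200%/9⌋ = $42,286. Book value $148,003.
Year 3: ⌊$148,003 × 200%/9⌋ = $32,889. Book value $115,114.
Year 4: ⌊$115,114 × 200%/9⌋ = $25,580. Book value $89,534.
Year 5: ⌊$89,534 × 200%/9⌋ = $19,896. Book value $69,638.
Year 6: ⌊$69,638 × 200%/9⌋ = $15,475. Book value $54,163.
Year 7: ⌊$54,163 × 200%/9⌋ = $12,036. Book value $42,127.
Year 8: ⌊$42,127 × 200%/9⌋ = $9,361. Book value $32,766.

$32,766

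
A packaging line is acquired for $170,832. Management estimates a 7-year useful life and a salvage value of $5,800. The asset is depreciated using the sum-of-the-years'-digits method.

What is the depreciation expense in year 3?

Depreciable base = $170,832 − $5,800 = $165,032.
Sum of the years' digits = 7+6+5+4+3+2+1 = 28.
Year 1: $165,032 × 7/28 = $41,258. Book value $129,574.
Year 2: $165,032 × 6/28 = $35,364. Book value $94,210.
Year 3: $165,032 × 5/28 = $29,470. Book value $64,740.

$29,470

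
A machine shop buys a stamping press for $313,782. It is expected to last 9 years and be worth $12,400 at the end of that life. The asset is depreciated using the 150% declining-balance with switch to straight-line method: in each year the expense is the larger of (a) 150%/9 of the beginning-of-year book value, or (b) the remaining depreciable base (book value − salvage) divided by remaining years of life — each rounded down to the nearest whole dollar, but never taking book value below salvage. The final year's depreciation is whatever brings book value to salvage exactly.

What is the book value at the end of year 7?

Depreciable base = $313,782 − $12,400 = $301,382.
Year 1: DB = ⌊$313,782 × 150%/9⌋ = $52,297; SL = ⌊$301,382/9⌋ = $33,486 → take DB $52,297. Book value $261,485.
Year 2: DB = ⌊$261,485 × 150%/9⌋ = $43,580; SL = ⌊$249,085/8⌋ = $31,135 → take DB $43,580. Book value $217,905.
Year 3: DB = ⌊$217,905 × 150%/9⌋ = $36,317; SL = ⌊$205,505/7⌋ = $29,357 → take DB $36,317. Book value $181,588.
Year 4: DB = ⌊$181,588 × 150%/9⌋ = $30,264; SL = ⌊$169,188/6⌋ = $28,198 → take DB $30,264. Book value $151,324.
Year 5: DB = ⌊$151,324 × 150%/9⌋ = $25,220; SL = ⌊$138,924/5⌋ = $27,784 → take SL $27,784. Book value $123,540.
Year 6: DB = ⌊$123,540 × 150%/9⌋ = $20,590; SL = ⌊$111,140/4⌋ = $27,785 → take SL $27,785. Book value $95,755.
Year 7: DB = ⌊$95,755 × 150%/9⌋ = $15,959; SL = ⌊$83,355/3⌋ = $27,785 → take SL $27,785. Book value $67,970.

$67,970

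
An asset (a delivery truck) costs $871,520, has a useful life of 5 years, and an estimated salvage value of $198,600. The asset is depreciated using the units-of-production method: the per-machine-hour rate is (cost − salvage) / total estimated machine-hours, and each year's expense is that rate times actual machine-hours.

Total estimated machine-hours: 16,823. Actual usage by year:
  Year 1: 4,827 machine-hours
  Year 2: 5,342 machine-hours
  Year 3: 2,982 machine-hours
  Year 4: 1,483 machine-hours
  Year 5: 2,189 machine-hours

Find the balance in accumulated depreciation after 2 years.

Depreciable base = $871,520 − $198,600 = $672,920.
Rate = $672,920 / 16,823 machine-hours = $40 per machine-hour.
Year 1: 4,827 × $40 = $193,080. Book value $678,440.
Year 2: 5,342 × $40 = $213,680. Book value $464,760.
Accumulated through year 2 = $871,520 − $464,760 = $406,760.

$406,760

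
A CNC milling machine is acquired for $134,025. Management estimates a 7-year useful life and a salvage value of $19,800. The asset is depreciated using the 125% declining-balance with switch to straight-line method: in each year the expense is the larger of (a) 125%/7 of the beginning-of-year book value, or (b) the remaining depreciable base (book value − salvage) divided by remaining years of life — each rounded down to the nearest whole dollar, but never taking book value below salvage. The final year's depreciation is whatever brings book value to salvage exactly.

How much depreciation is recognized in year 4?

$13,621

Depreciable base = $134,025 − $19,800 = $114,225.
Year 1: DB = ⌊$134,025 × 125%/7⌋ = $23,933; SL = ⌊$114,225/7⌋ = $16,317 → take DB $23,933. Book value $110,092.
Year 2: DB = ⌊$110,092 × 125%/7⌋ = $19,659; SL = ⌊$90,292/6⌋ = $15,048 → take DB $19,659. Book value $90,433.
Year 3: DB = ⌊$90,433 × 125%/7⌋ = $16,148; SL = ⌊$70,633/5⌋ = $14,126 → take DB $16,148. Book value $74,285.
Year 4: DB = ⌊$74,285 × 125%/7⌋ = $13,265; SL = ⌊$54,485/4⌋ = $13,621 → take SL $13,621. Book value $60,664.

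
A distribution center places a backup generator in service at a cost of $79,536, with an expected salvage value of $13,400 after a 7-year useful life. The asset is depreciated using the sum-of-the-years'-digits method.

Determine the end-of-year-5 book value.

$20,486

Depreciable base = $79,536 − $13,400 = $66,136.
Sum of the years' digits = 7+6+5+4+3+2+1 = 28.
Year 1: $66,136 × 7/28 = $16,534. Book value $63,002.
Year 2: $66,136 × 6/28 = $14,172. Book value $48,830.
Year 3: $66,136 × 5/28 = $11,810. Book value $37,020.
Year 4: $66,136 × 4/28 = $9,448. Book value $27,572.
Year 5: $66,136 × 3/28 = $7,086. Book value $20,486.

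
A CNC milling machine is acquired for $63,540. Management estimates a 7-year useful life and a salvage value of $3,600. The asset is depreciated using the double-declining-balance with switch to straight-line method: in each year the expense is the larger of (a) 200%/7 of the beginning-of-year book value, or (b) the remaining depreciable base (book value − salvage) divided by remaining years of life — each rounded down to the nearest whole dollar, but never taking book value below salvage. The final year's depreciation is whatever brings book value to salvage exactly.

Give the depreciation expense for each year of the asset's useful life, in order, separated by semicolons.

$18,154; $12,967; $9,262; $6,616; $4,726; $4,107; $4,108

Depreciable base = $63,540 − $3,600 = $59,940.
Year 1: DB = ⌊$63,540 × 200%/7⌋ = $18,154; SL = ⌊$59,940/7⌋ = $8,562 → take DB $18,154. Book value $45,386.
Year 2: DB = ⌊$45,386 × 200%/7⌋ = $12,967; SL = ⌊$41,786/6⌋ = $6,964 → take DB $12,967. Book value $32,419.
Year 3: DB = ⌊$32,419 × 200%/7⌋ = $9,262; SL = ⌊$28,819/5⌋ = $5,763 → take DB $9,262. Book value $23,157.
Year 4: DB = ⌊$23,157 × 200%/7⌋ = $6,616; SL = ⌊$19,557/4⌋ = $4,889 → take DB $6,616. Book value $16,541.
Year 5: DB = ⌊$16,541 × 200%/7⌋ = $4,726; SL = ⌊$12,941/3⌋ = $4,313 → take DB $4,726. Book value $11,815.
Year 6: DB = ⌊$11,815 × 200%/7⌋ = $3,375; SL = ⌊$8,215/2⌋ = $4,107 → take SL $4,107. Book value $7,708.
Year 7 (final): $7,708 − $3,600 = $4,108. Book value $3,600.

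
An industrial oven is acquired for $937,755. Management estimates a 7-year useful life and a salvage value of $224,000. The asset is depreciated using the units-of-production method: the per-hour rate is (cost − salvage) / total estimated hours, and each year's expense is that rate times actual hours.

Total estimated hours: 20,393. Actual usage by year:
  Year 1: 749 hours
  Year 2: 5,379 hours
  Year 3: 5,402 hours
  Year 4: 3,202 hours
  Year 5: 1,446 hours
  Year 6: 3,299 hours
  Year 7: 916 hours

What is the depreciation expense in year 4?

Depreciable base = $937,755 − $224,000 = $713,755.
Rate = $713,755 / 20,393 hours = $35 per hour.
Year 1: 749 × $35 = $26,215. Book value $911,540.
Year 2: 5,379 × $35 = $188,265. Book value $723,275.
Year 3: 5,402 × $35 = $189,070. Book value $534,205.
Year 4: 3,202 × $35 = $112,070. Book value $422,135.

$112,070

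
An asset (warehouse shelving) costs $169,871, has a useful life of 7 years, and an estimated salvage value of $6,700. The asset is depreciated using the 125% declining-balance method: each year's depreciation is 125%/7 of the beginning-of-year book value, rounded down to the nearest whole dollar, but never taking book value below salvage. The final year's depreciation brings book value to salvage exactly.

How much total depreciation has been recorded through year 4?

Depreciable base = $169,871 − $6,700 = $163,171.
Year 1: ⌊$169,871 × 125%/7⌋ = $30,334. Book value $139,537.
Year 2: ⌊$139,537 × 125%/7⌋ = $24,917. Book value $114,620.
Year 3: ⌊$114,620 × 125%/7⌋ = $20,467. Book value $94,153.
Year 4: ⌊$94,153 × 125%/7⌋ = $16,813. Book value $77,340.
Accumulated through year 4 = $169,871 − $77,340 = $92,531.

$92,531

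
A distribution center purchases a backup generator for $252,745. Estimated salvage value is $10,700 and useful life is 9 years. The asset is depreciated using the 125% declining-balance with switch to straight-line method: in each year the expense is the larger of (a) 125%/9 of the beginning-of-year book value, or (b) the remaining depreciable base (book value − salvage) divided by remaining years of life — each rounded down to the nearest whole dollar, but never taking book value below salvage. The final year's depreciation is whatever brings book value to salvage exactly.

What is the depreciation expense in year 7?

Depreciable base = $252,745 − $10,700 = $242,045.
Year 1: DB = ⌊$252,745 × 125%/9⌋ = $35,103; SL = ⌊$242,045/9⌋ = $26,893 → take DB $35,103. Book value $217,642.
Year 2: DB = ⌊$217,642 × 125%/9⌋ = $30,228; SL = ⌊$206,942/8⌋ = $25,867 → take DB $30,228. Book value $187,414.
Year 3: DB = ⌊$187,414 × 125%/9⌋ = $26,029; SL = ⌊$176,714/7⌋ = $25,244 → take DB $26,029. Book value $161,385.
Year 4: DB = ⌊$161,385 × 125%/9⌋ = $22,414; SL = ⌊$150,685/6⌋ = $25,114 → take SL $25,114. Book value $136,271.
Year 5: DB = ⌊$136,271 × 125%/9⌋ = $18,926; SL = ⌊$125,571/5⌋ = $25,114 → take SL $25,114. Book value $111,157.
Year 6: DB = ⌊$111,157 × 125%/9⌋ = $15,438; SL = ⌊$100,457/4⌋ = $25,114 → take SL $25,114. Book value $86,043.
Year 7: DB = ⌊$86,043 × 125%/9⌋ = $11,950; SL = ⌊$75,343/3⌋ = $25,114 → take SL $25,114. Book value $60,929.

$25,114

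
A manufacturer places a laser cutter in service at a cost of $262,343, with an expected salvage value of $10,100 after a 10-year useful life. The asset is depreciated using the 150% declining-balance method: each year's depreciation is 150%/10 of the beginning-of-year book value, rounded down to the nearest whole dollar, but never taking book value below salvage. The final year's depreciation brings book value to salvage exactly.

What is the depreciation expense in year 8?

$12,615

Depreciable base = $262,343 − $10,100 = $252,243.
Year 1: ⌊$262,343 × 150%/10⌋ = $39,351. Book value $222,992.
Year 2: ⌊$222,992 × 150%/10⌋ = $33,448. Book value $189,544.
Year 3: ⌊$189,544 × 150%/10⌋ = $28,431. Book value $161,113.
Year 4: ⌊$161,113 × 150%/10⌋ = $24,166. Book value $136,947.
Year 5: ⌊$136,947 × 150%/10⌋ = $20,542. Book value $116,405.
Year 6: ⌊$116,405 × 150%/10⌋ = $17,460. Book value $98,945.
Year 7: ⌊$98,945 × 150%/10⌋ = $14,841. Book value $84,104.
Year 8: ⌊$84,104 × 150%/10⌋ = $12,615. Book value $71,489.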